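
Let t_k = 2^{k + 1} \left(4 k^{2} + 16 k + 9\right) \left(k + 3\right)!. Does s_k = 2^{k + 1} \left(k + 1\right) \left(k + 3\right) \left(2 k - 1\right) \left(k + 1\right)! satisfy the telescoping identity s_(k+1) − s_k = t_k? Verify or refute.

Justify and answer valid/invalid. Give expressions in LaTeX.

s_(k+1) = 2**(k + 2)*(k + 2)*(k + 4)*(2*k + 1)*factorial(k + 2)
s_(k+1) − s_k = 2**(k + 1)*(4*k**4 + 32*k**3 + 89*k**2 + 102*k + 35)*factorial(k + 1)
(s_(k+1) − s_k) − t_k = -2**(k + 1)*(k + 1)*(4*k**2 + 20*k + 19)*factorial(k + 1)

Invalid: residual - 2^{k + 1} \left(k + 1\right) \left(4 k^{2} + 20 k + 19\right) \left(k + 1\right)! ≠ 0.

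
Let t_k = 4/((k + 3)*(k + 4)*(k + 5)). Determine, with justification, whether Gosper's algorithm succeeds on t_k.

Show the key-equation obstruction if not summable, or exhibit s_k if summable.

The ratio is (k + 3)/(k + 6).
So A=k + 3 and B=k + 6, with C=1.
Solve (k + 3)·f(k+1) − (k + 5)·f(k) = 1.
deg f ≤ 2 (via 1,1,0).
A polynomial solution: f(k) = k*(k + 7)/24.
Then R = B(k−1)f/C = k*(k + 5)*(k + 7)/24, so s_k = R(k)·t_k = k*(k + 7)/(6*(k + 3)*(k + 4)).
Check: Δs_k = 4/(k**3 + 12*k**2 + 47*k + 60). ✓

Yes. s_k = k*(k + 7)/(6*(k + 3)*(k + 4)).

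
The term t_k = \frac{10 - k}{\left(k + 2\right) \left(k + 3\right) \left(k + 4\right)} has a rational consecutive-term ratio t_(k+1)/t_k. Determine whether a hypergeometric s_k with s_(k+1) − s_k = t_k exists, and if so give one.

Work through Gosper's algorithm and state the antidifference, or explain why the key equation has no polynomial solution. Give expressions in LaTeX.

Compute t_(k+1)/t_k: get (k - 9)*(k + 2)/((k - 10)*(k + 5)).
So A=k + 2 and B=k + 5, with C=k - 10.
f must satisfy (k + 2)·f(k+1) − (k + 4)·f(k) = k - 10.
From deg A=1, deg B=1, deg C=1: d=2.
Solving with deg f ≤ 2: f(k) = -k*(2*k + 13)/3.
Get s_k = R·t_k = k*(2*k + 13)/(3*(k + 2)*(k + 3)) with R(k) = B(k−1)f(k)/C(k) = -k*(k + 4)*(2*k + 13)/(3*(k - 10)).
Check: Δs_k = (10 - k)/(k**3 + 9*k**2 + 26*k + 24). ✓

s_k = \frac{k \left(2 k + 13\right)}{3 \left(k + 2\right) \left(k + 3\right)}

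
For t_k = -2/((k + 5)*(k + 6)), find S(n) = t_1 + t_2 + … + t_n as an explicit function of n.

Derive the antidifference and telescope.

S(n) = -n/(3*n + 18)

Compute t_(k+1)/t_k: get (k + 5)/(k + 7).
Take A(k)=k + 5, B(k)=k + 7, C(k)=1.
Need (k + 5)·f(k+1) − (k + 6)·f(k) = 1.
From deg A=1, deg B=1, deg C=0: d=1.
Solving with deg f ≤ 1: f(k) = k/5.
R(k) = B(k−1)·f(k)/C(k) = k*(k + 6)/5; s_k = R·t_k = -2*k/(5*k + 25).
Δs = -2/(k**2 + 11*k + 30), as required.
Telescope: S(n) = s_(n+1) − s_(1) = 2*(-n - 1)/(5*(n + 6)) − (-1/15) = -n/(3*n + 18).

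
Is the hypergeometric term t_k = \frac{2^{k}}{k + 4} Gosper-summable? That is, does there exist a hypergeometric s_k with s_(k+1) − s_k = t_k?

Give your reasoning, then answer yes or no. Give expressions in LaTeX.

r(k) = 2*(k + 4)/(k + 5) after simplifying.
So A=2*k + 8 and B=k + 5, with C=1.
Solve (2*k + 8)·f(k+1) − (k + 4)·f(k) = 1.
From deg A=1, deg B=1, deg C=0: d=-1.
Negative degree bound (-1): no f exists, t_k not Gosper-summable.

No. Not Gosper-summable.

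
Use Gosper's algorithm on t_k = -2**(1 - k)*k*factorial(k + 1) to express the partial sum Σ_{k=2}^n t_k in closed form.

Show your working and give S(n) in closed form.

The ratio is (k + 1)*(k + 2)/(2*k).
Take A(k)=k/2 + 1, B(k)=1, C(k)=k.
f must satisfy (k/2 + 1)·f(k+1) − (1)·f(k) = k.
deg f ≤ 0 (via 1,0,1).
Match coefficients ⇒ f(k) = 2.
Get s_k = R·t_k = -2**(2 - k)*factorial(k + 1) with R(k) = B(k−1)f(k)/C(k) = 2/k.
Check: Δs_k = -2**(1 - k)*k*factorial(k + 1). ✓
Σ_(k=2)^n t_k = s_(n+1) − s_(2) = (-2**(1 - n)*factorial(n + 2)) − (-6), i.e. 6 - 2*factorial(n + 2)/2**n.

S(n) = 6 - 2*factorial(n + 2)/2**n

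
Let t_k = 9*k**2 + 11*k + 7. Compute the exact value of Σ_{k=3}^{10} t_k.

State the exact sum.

Σ = 4048

Step 1: r(k) = (9*k**2 + 29*k + 27)/(9*k**2 + 11*k + 7).
A = 1, B = 1, C = k**2 + 11*k/9 + 7/9.
Solve (1)·f(k+1) − (1)·f(k) = k**2 + 11*k/9 + 7/9.
d = 3 from the (0,0,2) case.
Solving with deg f ≤ 3: f(k) = k*(3*k**2 + k + 3)/9.
Certificate R = B(k−1)f/C = k*(3*k**2 + k + 3)/(9*k**2 + 11*k + 7) gives s_k = k*(3*k**2 + k + 3).
Check: Δs_k = 9*k**2 + 11*k + 7. ✓
Σ_(k=3)^(10) t_k = s_(11) − s_(3) = 4147 − (99) = 4048.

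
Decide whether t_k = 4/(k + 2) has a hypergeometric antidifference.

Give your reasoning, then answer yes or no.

No — key equation has no polynomial f.

Step 1: r(k) = (k + 2)/(k + 3).
Factor: A=k + 2; B=k + 3; C=1.
Solve (k + 2)·f(k+1) − (k + 2)·f(k) = 1.
deg f ≤ 0 (via 1,1,0).
Generic f = c0 gives residual -1; -1 = 0 cannot hold, so t_k is not Gosper-summable.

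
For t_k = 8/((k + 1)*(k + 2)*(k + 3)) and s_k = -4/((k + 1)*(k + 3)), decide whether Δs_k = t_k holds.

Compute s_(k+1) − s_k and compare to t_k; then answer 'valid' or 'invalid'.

s_(k+1) = -4/((k + 2)*(k + 4))
s_(k+1) − s_k = 4*(2*k + 5)/(k**4 + 10*k**3 + 35*k**2 + 50*k + 24)
(s_(k+1) − s_k) − t_k = -12/(k**4 + 10*k**3 + 35*k**2 + 50*k + 24)

Invalid: residual -12/(k**4 + 10*k**3 + 35*k**2 + 50*k + 24) ≠ 0.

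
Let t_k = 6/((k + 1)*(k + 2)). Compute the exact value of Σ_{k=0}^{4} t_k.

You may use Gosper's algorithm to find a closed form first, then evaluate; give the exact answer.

Σ = 5

t_(k+1)/t_k = (k + 1)/(k + 3).
Take A(k)=k + 1, B(k)=k + 3, C(k)=1.
Solve (k + 1)·f(k+1) − (k + 2)·f(k) = 1.
deg f ≤ 1 (via 1,1,0).
Coefficient equations give f(k) = k.
Then R = B(k−1)f/C = k*(k + 2), so s_k = R(k)·t_k = 6*k/(k + 1).
Verify: 6/(k**2 + 3*k + 2) matches t_k.
Σ_(k=0)^(4) t_k = s_(5) − s_(0) = 5 − (0) = 5.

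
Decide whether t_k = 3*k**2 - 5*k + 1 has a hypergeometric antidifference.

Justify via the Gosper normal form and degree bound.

r(k) = (3*k**2 + k - 1)/(3*k**2 - 5*k + 1) after simplifying.
Factor: A=1; B=1; C=k**2 - 5*k/3 + 1/3.
Need (1)·f(k+1) − (1)·f(k) = k**2 - 5*k/3 + 1/3.
deg f ≤ 3 (via 0,0,2).
Match coefficients ⇒ f(k) = k*(k - 2)**2/3.
R(k) = B(k−1)·f(k)/C(k) = k*(k - 2)**2/(3*k**2 - 5*k + 1); s_k = R·t_k = k*(k**2 - 4*k + 4).
Verify: 3*k**2 - 5*k + 1 matches t_k.

Yes. s_k = k*(k**2 - 4*k + 4).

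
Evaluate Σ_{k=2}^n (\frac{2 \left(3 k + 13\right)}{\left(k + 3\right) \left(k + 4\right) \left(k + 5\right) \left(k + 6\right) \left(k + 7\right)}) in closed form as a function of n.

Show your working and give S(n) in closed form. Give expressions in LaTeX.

S(n) = \frac{n^{3} + 17 n^{2} + 94 n - 112}{140 \left(n^{3} + 17 n^{2} + 94 n + 168\right)}

Step 1: r(k) = (k + 3)*(3*k + 16)/((k + 8)*(3*k + 13)).
Gosper form: A/B · C(k+1)/C(k) with A=k + 3, B=k + 8, C=k + 13/3.
Set up (k + 3)·f(k+1) − (k + 7)·f(k) − (k + 13/3) = 0.
Degrees (1,1,1) ⇒ d ≤ 4.
A polynomial solution: f(k) = k*(k + 4)*(k**2 + 14*k + 63)/270.
Certificate R = B(k−1)f/C = k*(k + 4)*(k + 7)*(k**2 + 14*k + 63)/(90*(3*k + 13)) gives s_k = k*(k**2 + 14*k + 63)/(45*(k**3 + 14*k**2 + 63*k + 90)).
Verify: 2*(3*k + 13)/(k**5 + 25*k**4 + 245*k**3 + 1175*k**2 + 2754*k + 2520) matches t_k.
Σ_(k=2)^n t_k = s_(n+1) − s_(2) = ((n**3 + 17*n**2 + 94*n + 78)/(45*(n**3 + 17*n**2 + 94*n + 168))) − (19/1260), i.e. (n**3 + 17*n**2 + 94*n - 112)/(140*(n**3 + 17*n**2 + 94*n + 168)).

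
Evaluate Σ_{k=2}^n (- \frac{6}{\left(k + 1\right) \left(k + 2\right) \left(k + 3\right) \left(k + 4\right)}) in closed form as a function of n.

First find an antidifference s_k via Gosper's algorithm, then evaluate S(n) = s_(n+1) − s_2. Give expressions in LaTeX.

t_(k+1)/t_k = (k + 1)/(k + 5).
Normal form (A,B,C) = (k + 1, k + 5, 1).
Set up (k + 1)·f(k+1) − (k + 4)·f(k) − (1) = 0.
Degrees (1,1,0) ⇒ d ≤ 3.
Coefficient equations give f(k) = k*(k**2 + 6*k + 11)/18.
Get s_k = R·t_k = k*(-k**2 - 6*k - 11)/(3*(k + 1)*(k + 2)*(k + 3)) with R(k) = B(k−1)f(k)/C(k) = k*(k + 4)*(k**2 + 6*k + 11)/18.
Verify: -6/(k**4 + 10*k**3 + 35*k**2 + 50*k + 24) matches t_k.
s_(n+1) = (-n**3 - 9*n**2 - 26*n - 18)/(3*(n**3 + 9*n**2 + 26*n + 24)) and s_(2) = -3/10, so S(n) = (-n**3 - 9*n**2 - 26*n + 36)/(30*(n**3 + 9*n**2 + 26*n + 24)).

S(n) = \frac{- n^{3} - 9 n^{2} - 26 n + 36}{30 \left(n^{3} + 9 n^{2} + 26 n + 24\right)}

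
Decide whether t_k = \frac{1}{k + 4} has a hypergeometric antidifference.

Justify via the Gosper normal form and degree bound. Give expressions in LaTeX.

No; the coefficient equations for f are inconsistent.

The ratio is (k + 4)/(k + 5).
Normal form (A,B,C) = (k + 4, k + 5, 1).
Need (k + 4)·f(k+1) − (k + 4)·f(k) = 1.
From deg A=1, deg B=1, deg C=0: d=0.
Write f(k) = c0. Then LHS − RHS = -1, requiring -1 = 0: contradictory. No certificate.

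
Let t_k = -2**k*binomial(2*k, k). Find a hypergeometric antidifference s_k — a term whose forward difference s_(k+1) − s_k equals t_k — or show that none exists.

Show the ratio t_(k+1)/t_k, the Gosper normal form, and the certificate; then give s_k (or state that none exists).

not Gosper-summable; s_k does not exist

The ratio is 4*(2*k + 1)/(k + 1).
So A=8*k + 4 and B=k + 1, with C=1.
Key eq: (8*k + 4)·f(k+1) = (k)·f(k) + (1).
d = -1 from the (1,1,0) case.
Negative degree bound (-1): no f exists, t_k not Gosper-summable.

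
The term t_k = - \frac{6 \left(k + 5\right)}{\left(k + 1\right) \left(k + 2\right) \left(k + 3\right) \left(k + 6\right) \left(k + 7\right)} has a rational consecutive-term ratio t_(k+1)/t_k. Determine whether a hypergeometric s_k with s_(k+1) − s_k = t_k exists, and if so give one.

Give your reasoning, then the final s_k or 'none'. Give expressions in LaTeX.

Compute t_(k+1)/t_k: get (k + 1)*(k + 6)**2/((k + 4)*(k + 5)*(k + 8)).
A = k + 1, B = k + 8, C = k**3 + 14*k**2 + 65*k + 100.
Need (k + 1)·f(k+1) − (k + 7)·f(k) = k**3 + 14*k**2 + 65*k + 100.
From deg A=1, deg B=1, deg C=3: d=6.
Coefficient equations give f(k) = k*(k + 3)*(k + 4)**2*(k + 5)**2/36.
R(k) = B(k−1)·f(k)/C(k) = k*(k + 3)*(k + 4)*(k + 7)/36; s_k = R·t_k = k*(-k**2 - 9*k - 20)/(6*(k**3 + 9*k**2 + 20*k + 12)).
s_(k+1) − s_k = 6*(-k - 5)/(k**5 + 19*k**4 + 131*k**3 + 401*k**2 + 540*k + 252) = t_k.

s_k = \frac{k \left(- k^{2} - 9 k - 20\right)}{6 \left(k^{3} + 9 k^{2} + 20 k + 12\right)}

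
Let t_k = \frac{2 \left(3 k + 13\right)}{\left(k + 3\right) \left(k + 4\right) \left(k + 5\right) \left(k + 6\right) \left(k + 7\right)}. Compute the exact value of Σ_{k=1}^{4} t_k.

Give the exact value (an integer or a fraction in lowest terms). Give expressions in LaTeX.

r(k) = (k + 3)*(3*k + 16)/((k + 8)*(3*k + 13)) after simplifying.
Normal form (A,B,C) = (k + 3, k + 8, k + 13/3).
Solve (k + 3)·f(k+1) − (k + 7)·f(k) = k + 13/3.
From deg A=1, deg B=1, deg C=1: d=4.
Coefficient equations give f(k) = k*(k + 4)*(k**2 + 14*k + 63)/270.
Certificate R = B(k−1)f/C = k*(k + 4)*(k + 7)*(k**2 + 14*k + 63)/(90*(3*k + 13)) gives s_k = k*(k**2 + 14*k + 63)/(45*(k**3 + 14*k**2 + 63*k + 90)).
Check: Δs_k = 2*(3*k + 13)/(k**5 + 25*k**4 + 245*k**3 + 1175*k**2 + 2754*k + 2520). ✓
Evaluate s at k=5 and k=1: 79/3960 and 13/1260; difference 89/9240.

Σ = 89/9240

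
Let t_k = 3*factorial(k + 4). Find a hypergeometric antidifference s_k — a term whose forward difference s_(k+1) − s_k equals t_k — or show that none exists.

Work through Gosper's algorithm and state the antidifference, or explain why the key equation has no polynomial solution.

Ratio r(k) = k + 5.
Gosper form: A/B · C(k+1)/C(k) with A=k + 5, B=1, C=1.
Solve (k + 5)·f(k+1) − (1)·f(k) = 1.
Degrees (1,0,0) ⇒ d ≤ -1.
Bound -1 < 0, so the key equation has no polynomial solution.

not Gosper-summable; s_k does not exist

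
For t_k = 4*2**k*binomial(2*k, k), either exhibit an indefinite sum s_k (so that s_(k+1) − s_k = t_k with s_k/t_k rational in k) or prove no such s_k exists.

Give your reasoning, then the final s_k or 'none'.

none (Gosper's algorithm certifies no s_k)

Step 1: r(k) = 4*(2*k + 1)/(k + 1).
So A=8*k + 4 and B=k + 1, with C=1.
Solve (8*k + 4)·f(k+1) − (k)·f(k) = 1.
d = -1 from the (1,1,0) case.
Bound -1 < 0, so the key equation has no polynomial solution.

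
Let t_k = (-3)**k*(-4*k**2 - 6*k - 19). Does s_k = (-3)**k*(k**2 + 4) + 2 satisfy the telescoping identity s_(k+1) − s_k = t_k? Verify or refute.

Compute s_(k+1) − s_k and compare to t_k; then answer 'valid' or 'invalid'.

valid; difference matches t_k

s_(k+1) = (-3)**(k + 1)*((k + 1)**2 + 4) + 2
s_(k+1) − s_k = (-3)**k*(-4*k**2 - 6*k - 19)
(s_(k+1) − s_k) − t_k = 0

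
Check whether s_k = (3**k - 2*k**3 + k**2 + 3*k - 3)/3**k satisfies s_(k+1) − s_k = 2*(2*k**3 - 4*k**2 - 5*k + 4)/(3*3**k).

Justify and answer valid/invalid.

valid; difference matches t_k

s_(k+1) = (3*3**k - 2*k**3 - 5*k**2 - k - 1)/(3*3**k)
s_(k+1) − s_k = 2*(2*k**3 - 4*k**2 - 5*k + 4)/(3*3**k)
(s_(k+1) − s_k) − t_k = 0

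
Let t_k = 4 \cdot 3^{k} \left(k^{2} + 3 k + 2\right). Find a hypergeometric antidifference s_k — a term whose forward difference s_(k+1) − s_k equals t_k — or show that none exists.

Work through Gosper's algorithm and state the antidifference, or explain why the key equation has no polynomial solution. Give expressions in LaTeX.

s_k = 3^{k} \left(2 k^{2} + 1\right)

r(k) = 3*(k + 3)/(k + 1) after simplifying.
Gosper form: A/B · C(k+1)/C(k) with A=3, B=1, C=k**2 + 3*k + 2.
f must satisfy (3)·f(k+1) − (1)·f(k) = k**2 + 3*k + 2.
Degrees (0,0,2) ⇒ d ≤ 2.
Solve for f: f(k) = (2*k**2 + 1)/4 (degree 2 ≤ 2).
R(k) = B(k−1)·f(k)/C(k) = (2*k**2 + 1)/(4*(k + 1)*(k + 2)); s_k = R·t_k = 3**k*(2*k**2 + 1).
Check: Δs_k = 4*3**k*(k**2 + 3*k + 2). ✓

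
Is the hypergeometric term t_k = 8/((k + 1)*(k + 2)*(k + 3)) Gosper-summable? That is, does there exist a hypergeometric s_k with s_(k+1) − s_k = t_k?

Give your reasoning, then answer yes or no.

Yes. s_k = 2*k*(k + 3)/((k + 1)*(k + 2)).

r(k) = (k + 1)/(k + 4) after simplifying.
Factor: A=k + 1; B=k + 4; C=1.
Need (k + 1)·f(k+1) − (k + 3)·f(k) = 1.
deg f ≤ 2 (via 1,1,0).
Solving with deg f ≤ 2: f(k) = k*(k + 3)/4.
Certificate R = B(k−1)f/C = k*(k + 3)**2/4 gives s_k = 2*k*(k + 3)/((k + 1)*(k + 2)).
s_(k+1) − s_k = 8/(k**3 + 6*k**2 + 11*k + 6) = t_k.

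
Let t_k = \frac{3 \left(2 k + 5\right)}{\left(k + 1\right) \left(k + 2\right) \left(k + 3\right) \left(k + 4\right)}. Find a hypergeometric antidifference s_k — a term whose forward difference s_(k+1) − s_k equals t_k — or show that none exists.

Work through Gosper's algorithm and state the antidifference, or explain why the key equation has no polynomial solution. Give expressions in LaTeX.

Ratio r(k) = (k + 1)*(2*k + 7)/((k + 5)*(2*k + 5)).
Factor: A=k + 1; B=k + 5; C=k + 5/2.
Solve (k + 1)·f(k+1) − (k + 4)·f(k) = k + 5/2.
d = 3 from the (1,1,1) case.
A polynomial solution: f(k) = k*(k + 2)*(k + 4)/6.
So s_k = (B(k−1)f/C)·t_k = (k*(k + 2)*(k + 4)**2/(3*(2*k + 5)))·t_k = k*(k + 4)/(k**2 + 4*k + 3).
Check: Δs_k = 3*(2*k + 5)/(k**4 + 10*k**3 + 35*k**2 + 50*k + 24). ✓

s_k = \frac{k \left(k + 4\right)}{k^{2} + 4 k + 3}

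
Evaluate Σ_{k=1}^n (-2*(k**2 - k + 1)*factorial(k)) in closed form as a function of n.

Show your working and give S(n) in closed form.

The ratio is -(k + 1)*(k - (k + 1)**2)/(k**2 - k + 1).
Factor: A=k + 1; B=1; C=k**2 - k + 1.
Solve (k + 1)·f(k+1) − (1)·f(k) = k**2 - k + 1.
deg f ≤ 1 (via 1,0,2).
A polynomial solution: f(k) = k - 2.
So s_k = (B(k−1)f/C)·t_k = ((k - 2)/(k**2 - k + 1))·t_k = -2*(k - 2)*factorial(k).
s_(k+1) − s_k = -2*(k**2 - k + 1)*factorial(k) = t_k.
s_(n+1) = -2*(n - 1)*factorial(n + 1) and s_(1) = 2, so S(n) = -2*n**2*factorial(n) + 2*factorial(n) - 2.

S(n) = -2*n**2*factorial(n) + 2*factorial(n) - 2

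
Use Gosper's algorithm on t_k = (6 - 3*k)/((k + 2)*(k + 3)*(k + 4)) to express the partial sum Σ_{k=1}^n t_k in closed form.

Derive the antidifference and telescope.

S(n) = n*(5 - n)/(4*(n**2 + 7*n + 12))

t_(k+1)/t_k = (k - 1)*(k + 2)/((k - 2)*(k + 5)).
Factor: A=k + 2; B=k + 5; C=k - 2.
Set up (k + 2)·f(k+1) − (k + 4)·f(k) − (k - 2) = 0.
deg f ≤ 2 (via 1,1,1).
A polynomial solution: f(k) = -k.
R(k) = B(k−1)·f(k)/C(k) = -k*(k + 4)/(k - 2); s_k = R·t_k = 3*k/((k + 2)*(k + 3)).
s_(k+1) − s_k = 3*(2 - k)/(k**3 + 9*k**2 + 26*k + 24) = t_k.
Telescope: S(n) = s_(n+1) − s_(1) = 3*(n + 1)/(n**2 + 7*n + 12) − (1/4) = n*(5 - n)/(4*(n**2 + 7*n + 12)).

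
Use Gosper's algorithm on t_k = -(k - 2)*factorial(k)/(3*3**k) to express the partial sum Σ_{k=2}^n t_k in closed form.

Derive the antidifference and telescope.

The ratio is (k**2 - 1)/(3*(k - 2)).
So A=k/3 + 1/3 and B=1, with C=k - 2.
Solve (k/3 + 1/3)·f(k+1) − (1)·f(k) = k - 2.
From deg A=1, deg B=0, deg C=1: d=0.
Match coefficients ⇒ f(k) = 3.
So s_k = (B(k−1)f/C)·t_k = (3/(k - 2))·t_k = -factorial(k)/3**k.
Check: Δs_k = -(k - 2)*factorial(k)/(3*3**k). ✓
Telescope: S(n) = s_(n+1) − s_(2) = -3**(-n - 1)*factorial(n + 1) − (-2/9) = 2/9 - factorial(n + 1)/(3*3**n).

S(n) = 2/9 - factorial(n + 1)/(3*3**n)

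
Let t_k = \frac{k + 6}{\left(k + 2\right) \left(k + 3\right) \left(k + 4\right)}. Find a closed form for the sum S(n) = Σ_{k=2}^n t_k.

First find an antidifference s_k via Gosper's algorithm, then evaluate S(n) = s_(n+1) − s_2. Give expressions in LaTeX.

S(n) = \frac{3 n^{2} + 11 n - 14}{10 \left(n^{2} + 7 n + 12\right)}

r(k) = (k + 2)*(k + 7)/((k + 5)*(k + 6)) after simplifying.
Gosper form: A/B · C(k+1)/C(k) with A=k + 2, B=k + 5, C=k + 6.
Set up (k + 2)·f(k+1) − (k + 4)·f(k) − (k + 6) = 0.
Bound: deg f ≤ 2.
Solving with deg f ≤ 2: f(k) = k*(2*k + 7)/3.
R(k) = B(k−1)·f(k)/C(k) = k*(k + 4)*(2*k + 7)/(3*(k + 6)); s_k = R·t_k = k*(2*k + 7)/(3*(k + 2)*(k + 3)).
Check: Δs_k = (k + 6)/(k**3 + 9*k**2 + 26*k + 24). ✓
Telescope: S(n) = s_(n+1) − s_(2) = (2*n**2 + 11*n + 9)/(3*(n**2 + 7*n + 12)) − (11/30) = (3*n**2 + 11*n - 14)/(10*(n**2 + 7*n + 12)).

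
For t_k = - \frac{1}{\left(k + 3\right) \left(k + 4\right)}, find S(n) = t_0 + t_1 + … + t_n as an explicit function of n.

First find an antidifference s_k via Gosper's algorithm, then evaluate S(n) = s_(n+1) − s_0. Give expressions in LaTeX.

Ratio r(k) = (k + 3)/(k + 5).
Gosper form: A/B · C(k+1)/C(k) with A=k + 3, B=k + 5, C=1.
Need (k + 3)·f(k+1) − (k + 4)·f(k) = 1.
deg f ≤ 1 (via 1,1,0).
Match coefficients ⇒ f(k) = k/3.
Then R = B(k−1)f/C = k*(k + 4)/3, so s_k = R(k)·t_k = -k/(3*k + 9).
Δs = -1/(k**2 + 7*k + 12), as required.
Evaluate: s_(n+1) = (-n - 1)/(3*(n + 4)); subtract s_(0) = 0 ⇒ S(n) = (-n - 1)/(3*(n + 4)).

S(n) = \frac{- n - 1}{3 \left(n + 4\right)}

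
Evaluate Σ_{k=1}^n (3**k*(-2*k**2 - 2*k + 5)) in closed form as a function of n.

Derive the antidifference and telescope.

S(n) = -3*3**n*n**2 + 6*3**n - 6

t_(k+1)/t_k = 3*(2*k**2 + 6*k - 1)/(2*k**2 + 2*k - 5).
A = 3, B = 1, C = k**2 + k - 5/2.
Set up (3)·f(k+1) − (1)·f(k) − (k**2 + k - 5/2) = 0.
From deg A=0, deg B=0, deg C=2: d=2.
Solving with deg f ≤ 2: f(k) = (k**2 - 2*k - 1)/2.
Get s_k = R·t_k = 3**k*(-k**2 + 2*k + 1) with R(k) = B(k−1)f(k)/C(k) = (k**2 - 2*k - 1)/(2*k**2 + 2*k - 5).
Δs = 3**k*(-2*k**2 - 2*k + 5), as required.
Telescope: S(n) = s_(n+1) − s_(1) = 3**(n + 1)*(2 - n**2) − (6) = -3*3**n*n**2 + 6*3**n - 6.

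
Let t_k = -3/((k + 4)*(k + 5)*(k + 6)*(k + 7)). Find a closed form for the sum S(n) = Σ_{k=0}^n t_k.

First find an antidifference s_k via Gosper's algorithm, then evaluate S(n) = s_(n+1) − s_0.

Step 1: r(k) = (k + 4)/(k + 8).
Normal form (A,B,C) = (k + 4, k + 8, 1).
Set up (k + 4)·f(k+1) − (k + 7)·f(k) − (1) = 0.
From deg A=1, deg B=1, deg C=0: d=3.
Match coefficients ⇒ f(k) = k*(k**2 + 15*k + 74)/360.
So s_k = (B(k−1)f/C)·t_k = (k*(k + 7)*(k**2 + 15*k + 74)/360)·t_k = k*(-k**2 - 15*k - 74)/(120*(k + 4)*(k + 5)*(k + 6)).
Verify: -3/(k**4 + 22*k**3 + 179*k**2 + 638*k + 840) matches t_k.
Σ_(k=0)^n t_k = s_(n+1) − s_(0) = ((-n**3 - 18*n**2 - 107*n - 90)/(120*(n**3 + 18*n**2 + 107*n + 210))) − (0), i.e. (-n**3 - 18*n**2 - 107*n - 90)/(120*(n**3 + 18*n**2 + 107*n + 210)).

S(n) = (-n**3 - 18*n**2 - 107*n - 90)/(120*(n**3 + 18*n**2 + 107*n + 210))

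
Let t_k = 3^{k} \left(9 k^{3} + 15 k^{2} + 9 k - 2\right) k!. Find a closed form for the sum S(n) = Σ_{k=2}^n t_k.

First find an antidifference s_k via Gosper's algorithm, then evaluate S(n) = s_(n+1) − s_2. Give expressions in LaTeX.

The ratio is 3*(9*k**4 + 51*k**3 + 108*k**2 + 97*k + 31)/(9*k**3 + 15*k**2 + 9*k - 2).
Factor: A=3*k + 3; B=1; C=k**3 + 5*k**2/3 + k - 2/9.
Key eq: (3*k + 3)·f(k+1) = (1)·f(k) + (k**3 + 5*k**2/3 + k - 2/9).
From deg A=1, deg B=0, deg C=3: d=2.
A polynomial solution: f(k) = (3*k**2 - 3*k - 1)/9.
Get s_k = R·t_k = 3**k*(3*k**2 - 3*k - 1)*factorial(k) with R(k) = B(k−1)f(k)/C(k) = (3*k**2 - 3*k - 1)/(9*k**3 + 15*k**2 + 9*k - 2).
Verify: 3**k*(9*k**3 + 15*k**2 + 9*k - 2)*factorial(k) matches t_k.
Σ_(k=2)^n t_k = s_(n+1) − s_(2) = (3**(n + 1)*(3*n**2 + 3*n - 1)*factorial(n + 1)) − (90), i.e. 9*3**n*n**3*factorial(n) + 18*3**n*n**2*factorial(n) + 6*3**n*n*factorial(n) - 3*3**n*factorial(n) - 90.

S(n) = 9 \cdot 3^{n} n^{3} n! + 18 \cdot 3^{n} n^{2} n! + 6 \cdot 3^{n} n n! - 3 \cdot 3^{n} n! - 90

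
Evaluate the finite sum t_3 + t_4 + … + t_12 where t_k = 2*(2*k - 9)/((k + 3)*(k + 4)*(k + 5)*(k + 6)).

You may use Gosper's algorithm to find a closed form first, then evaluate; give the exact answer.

The ratio is (k + 3)*(2*k - 7)/((k + 7)*(2*k - 9)).
A = k + 3, B = k + 7, C = k - 9/2.
Solve (k + 3)·f(k+1) − (k + 6)·f(k) = k - 9/2.
From deg A=1, deg B=1, deg C=1: d=3.
Solving with deg f ≤ 3: f(k) = -k*(k**2 + 12*k + 77)/60.
Then R = B(k−1)f/C = -k*(k + 6)*(k**2 + 12*k + 77)/(30*(2*k - 9)), so s_k = R(k)·t_k = k*(-k**2 - 12*k - 77)/(15*(k + 3)*(k + 4)*(k + 5)).
s_(k+1) − s_k = 2*(2*k - 9)/(k**4 + 18*k**3 + 119*k**2 + 342*k + 360) = t_k.
Σ_(k=3)^(12) t_k = s_(13) − s_(3) = -871/12240 − (-61/840) = 25/17136.

Σ = 25/17136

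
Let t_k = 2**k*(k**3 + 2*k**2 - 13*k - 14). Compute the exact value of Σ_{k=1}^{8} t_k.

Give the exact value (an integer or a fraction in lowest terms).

r(k) = 2*(k**3 + 5*k**2 - 6*k - 24)/(k**3 + 2*k**2 - 13*k - 14) after simplifying.
Take A(k)=2, B(k)=1, C(k)=k**3 + 2*k**2 - 13*k - 14.
Key eq: (2)·f(k+1) = (1)·f(k) + (k**3 + 2*k**2 - 13*k - 14).
Bound: deg f ≤ 3.
Coefficient equations give f(k) = k**3 - 4*k**2 - 3*k - 2.
Then R = B(k−1)f/C = (k**3 - 4*k**2 - 3*k - 2)/((k + 1)*(k**2 + k - 14)), so s_k = R(k)·t_k = 2**k*(k**3 - 4*k**2 - 3*k - 2).
s_(k+1) − s_k = 2**k*(k**3 + 2*k**2 - 13*k - 14) = t_k.
Sum = s_(9) − s_(1); s_(9) = 192512, s_(1) = -16 ⇒ 192528.

Σ = 192528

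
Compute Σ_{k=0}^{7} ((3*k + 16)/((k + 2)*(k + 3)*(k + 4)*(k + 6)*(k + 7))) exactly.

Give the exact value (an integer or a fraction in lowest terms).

Σ = 94/3465

r(k) = (k + 2)*(k + 6)*(3*k + 19)/((k + 5)*(k + 8)*(3*k + 16)) after simplifying.
Take A(k)=k + 2, B(k)=k + 8, C(k)=k**2 + 31*k/3 + 80/3.
Need (k + 2)·f(k+1) − (k + 7)·f(k) = k**2 + 31*k/3 + 80/3.
Bound: deg f ≤ 5.
Solve for f: f(k) = k*(k + 4)*(k + 5)*(k**2 + 11*k + 36)/108 (degree 5 ≤ 5).
Certificate R = B(k−1)f/C = k*(k + 4)*(k + 7)*(k**2 + 11*k + 36)/(36*(3*k + 16)) gives s_k = k*(k**2 + 11*k + 36)/(36*(k**3 + 11*k**2 + 36*k + 36)).
Verify: (3*k + 16)/(k**5 + 22*k**4 + 185*k**3 + 740*k**2 + 1404*k + 1008) matches t_k.
Σ_(k=0)^(7) t_k = s_(8) − s_(0) = 94/3465 − (0) = 94/3465.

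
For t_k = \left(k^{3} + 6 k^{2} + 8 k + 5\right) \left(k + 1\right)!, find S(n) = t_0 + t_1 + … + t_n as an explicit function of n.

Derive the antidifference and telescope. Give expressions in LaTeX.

Step 1: r(k) = (k**4 + 11*k**3 + 41*k**2 + 66*k + 40)/(k**3 + 6*k**2 + 8*k + 5).
Factor: A=k + 2; B=1; C=k**3 + 6*k**2 + 8*k + 5.
Solve (k + 2)·f(k+1) − (1)·f(k) = k**3 + 6*k**2 + 8*k + 5.
Bound: deg f ≤ 2.
A polynomial solution: f(k) = k**2 + 3*k - 3.
R(k) = B(k−1)·f(k)/C(k) = (k**2 + 3*k - 3)/(k**3 + 6*k**2 + 8*k + 5); s_k = R·t_k = (k**2 + 3*k - 3)*factorial(k + 1).
s_(k+1) − s_k = (k**3 + 6*k**2 + 8*k + 5)*factorial(k + 1) = t_k.
Telescope: S(n) = s_(n+1) − s_(0) = (n**2 + 5*n + 1)*factorial(n + 2) − (-3) = n**4*factorial(n) + 8*n**3*factorial(n) + 18*n**2*factorial(n) + 13*n*factorial(n) + 2*factorial(n) + 3.

S(n) = n^{4} n! + 8 n^{3} n! + 18 n^{2} n! + 13 n n! + 2 n! + 3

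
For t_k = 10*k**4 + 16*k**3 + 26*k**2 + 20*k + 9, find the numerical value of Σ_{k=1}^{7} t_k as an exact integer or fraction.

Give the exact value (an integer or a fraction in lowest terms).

r(k) = (10*k**4 + 56*k**3 + 134*k**2 + 160*k + 81)/(10*k**4 + 16*k**3 + 26*k**2 + 20*k + 9) after simplifying.
Factor: A=1; B=1; C=k**4 + 8*k**3/5 + 13*k**2/5 + 2*k + 9/10.
Key eq: (1)·f(k+1) = (1)·f(k) + (k**4 + 8*k**3/5 + 13*k**2/5 + 2*k + 9/10).
Bound: deg f ≤ 5.
Solving with deg f ≤ 5: f(k) = k*(2*k**4 - k**3 + 4*k**2 + k + 3)/10.
So s_k = (B(k−1)f/C)·t_k = (k*(2*k**4 - k**3 + 4*k**2 + k + 3)/(10*k**4 + 16*k**3 + 26*k**2 + 20*k + 9))·t_k = k*(2*k**4 - k**3 + 4*k**2 + k + 3).
Verify: 10*k**4 + 16*k**3 + 26*k**2 + 20*k + 9 matches t_k.
Σ_(k=1)^(7) t_k = s_(8) − s_(1) = 63576 − (9) = 63567.

Σ = 63567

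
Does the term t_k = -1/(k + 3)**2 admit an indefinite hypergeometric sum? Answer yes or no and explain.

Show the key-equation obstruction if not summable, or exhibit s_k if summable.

The ratio is (k + 3)**2/(k + 4)**2.
So A=k**2 + 6*k + 9 and B=k**2 + 8*k + 16, with C=1.
Solve (k**2 + 6*k + 9)·f(k+1) − (k**2 + 6*k + 9)·f(k) = 1.
deg f ≤ 0 (via 2,2,0).
Put f(k) = c0: A·f(k+1) − B(k−1)·f(k) − C = -1; need -1 = 0 — inconsistent ⇒ no f, not summable.

No — t_k has no hypergeometric antidifference.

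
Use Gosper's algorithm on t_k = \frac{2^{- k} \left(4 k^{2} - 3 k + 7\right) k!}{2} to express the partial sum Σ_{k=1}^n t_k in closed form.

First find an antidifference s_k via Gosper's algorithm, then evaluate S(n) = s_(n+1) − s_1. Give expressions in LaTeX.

t_(k+1)/t_k = (k + 1)*(-3*k + 4*(k + 1)**2 + 4)/(2*(4*k**2 - 3*k + 7)).
Factor: A=k/2 + 1/2; B=1; C=k**2 - 3*k/4 + 7/4.
Set up (k/2 + 1/2)·f(k+1) − (1)·f(k) − (k**2 - 3*k/4 + 7/4) = 0.
From deg A=1, deg B=0, deg C=2: d=1.
Solving with deg f ≤ 1: f(k) = (4*k - 3)/2.
So s_k = (B(k−1)f/C)·t_k = (2*(4*k - 3)/(4*k**2 - 3*k + 7))·t_k = (4*k - 3)*factorial(k)/2**k.
Verify: (4*k**2 - 3*k + 7)*factorial(k)/(2*2**k) matches t_k.
Evaluate: s_(n+1) = 2**(-n - 1)*(4*n + 1)*factorial(n + 1); subtract s_(1) = 1/2 ⇒ S(n) = 2**(-n - 1)*(-2**n + 4*n**2*factorial(n) + 5*n*factorial(n) + factorial(n)).

S(n) = 2^{- n - 1} \left(- 2^{n} + 4 n^{2} n! + 5 n n! + n!\right)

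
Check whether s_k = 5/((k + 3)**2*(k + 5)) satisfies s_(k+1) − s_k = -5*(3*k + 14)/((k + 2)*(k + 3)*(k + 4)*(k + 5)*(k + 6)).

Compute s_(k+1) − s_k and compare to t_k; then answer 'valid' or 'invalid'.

Invalid: residual 5*(4*k**2 + 33*k + 66)/(k**7 + 27*k**6 + 307*k**5 + 1905*k**4 + 6964*k**3 + 14988*k**2 + 17568*k + 8640) ≠ 0.

s_(k+1) = 5/((k + 4)**2*(k + 6))
s_(k+1) − s_k = 5/((k + 4)**2*(k + 6)) - 5/((k + 3)**2*(k + 5))
(s_(k+1) − s_k) − t_k = 5*(4*k**2 + 33*k + 66)/(k**7 + 27*k**6 + 307*k**5 + 1905*k**4 + 6964*k**3 + 14988*k**2 + 17568*k + 8640)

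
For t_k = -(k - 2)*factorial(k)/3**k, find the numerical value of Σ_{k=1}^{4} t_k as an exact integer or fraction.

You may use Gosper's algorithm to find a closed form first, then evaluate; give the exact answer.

Σ = -13/27

Ratio r(k) = (k**2 - 1)/(3*(k - 2)).
Normal form (A,B,C) = (k/3 + 1/3, 1, k - 2).
Solve (k/3 + 1/3)·f(k+1) − (1)·f(k) = k - 2.
Bound: deg f ≤ 0.
Solving with deg f ≤ 0: f(k) = 3.
Certificate R = B(k−1)f/C = 3/(k - 2) gives s_k = -3**(1 - k)*factorial(k).
s_(k+1) − s_k = -(k - 2)*factorial(k)/3**k = t_k.
Telescoping: Σ = s_(5) − s_(1) = -40/27 − (-1) = -13/27.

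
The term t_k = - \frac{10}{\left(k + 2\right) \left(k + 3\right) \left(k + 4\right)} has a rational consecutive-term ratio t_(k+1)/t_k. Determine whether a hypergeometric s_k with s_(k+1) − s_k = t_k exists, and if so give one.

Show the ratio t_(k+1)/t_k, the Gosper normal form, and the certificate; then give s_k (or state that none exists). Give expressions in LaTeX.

s_k = \frac{5 k \left(- k - 5\right)}{6 \left(k + 2\right) \left(k + 3\right)}

Compute t_(k+1)/t_k: get (k + 2)/(k + 5).
Normal form (A,B,C) = (k + 2, k + 5, 1).
Need (k + 2)·f(k+1) − (k + 4)·f(k) = 1.
Degrees (1,1,0) ⇒ d ≤ 2.
Match coefficients ⇒ f(k) = k*(k + 5)/12.
Then R = B(k−1)f/C = k*(k + 4)*(k + 5)/12, so s_k = R(k)·t_k = 5*k*(-k - 5)/(6*(k + 2)*(k + 3)).
Δs = -10/(k**3 + 9*k**2 + 26*k + 24), as required.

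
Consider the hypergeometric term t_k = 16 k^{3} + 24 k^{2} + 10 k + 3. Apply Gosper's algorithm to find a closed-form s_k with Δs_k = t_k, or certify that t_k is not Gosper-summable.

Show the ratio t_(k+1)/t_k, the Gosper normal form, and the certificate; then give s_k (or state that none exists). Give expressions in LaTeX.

s_k = k \left(4 k^{3} - 3 k + 2\right)

Compute t_(k+1)/t_k: get (16*k**3 + 72*k**2 + 106*k + 53)/(16*k**3 + 24*k**2 + 10*k + 3).
Normal form (A,B,C) = (1, 1, k**3 + 3*k**2/2 + 5*k/8 + 3/16).
Solve (1)·f(k+1) − (1)·f(k) = k**3 + 3*k**2/2 + 5*k/8 + 3/16.
From deg A=0, deg B=0, deg C=3: d=4.
Coefficient equations give f(k) = k*(4*k**3 - 3*k + 2)/16.
Then R = B(k−1)f/C = k*(4*k**3 - 3*k + 2)/(16*k**3 + 24*k**2 + 10*k + 3), so s_k = R(k)·t_k = k*(4*k**3 - 3*k + 2).
Verify: 16*k**3 + 24*k**2 + 10*k + 3 matches t_k.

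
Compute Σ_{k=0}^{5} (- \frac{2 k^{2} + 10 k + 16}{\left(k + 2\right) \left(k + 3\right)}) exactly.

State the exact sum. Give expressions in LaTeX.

Compute t_(k+1)/t_k: get (k + 2)*(5*k + (k + 1)**2 + 13)/((k + 4)*(k**2 + 5*k + 8)).
Take A(k)=k + 2, B(k)=k + 4, C(k)=k**2 + 5*k + 8.
Need (k + 2)·f(k+1) − (k + 3)·f(k) = k**2 + 5*k + 8.
Bound: deg f ≤ 2.
Coefficient equations give f(k) = k*(k + 3).
Then R = B(k−1)f/C = k*(k + 3)**2/(k**2 + 5*k + 8), so s_k = R(k)·t_k = -2*k*(k + 3)/(k + 2).
Verify: 2*(-k**2 - 5*k - 8)/(k**2 + 5*k + 6) matches t_k.
Telescoping: Σ = s_(6) − s_(0) = -27/2 − (0) = -27/2.

Σ = -27/2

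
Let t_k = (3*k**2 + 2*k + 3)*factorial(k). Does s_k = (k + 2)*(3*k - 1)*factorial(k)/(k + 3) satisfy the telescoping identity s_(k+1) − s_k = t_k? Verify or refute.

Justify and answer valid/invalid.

s_(k+1) = (k + 3)*(3*k + 2)*factorial(k + 1)/(k + 4)
s_(k+1) − s_k = (3*k**4 + 20*k**3 + 42*k**2 + 39*k + 26)*factorial(k)/((k + 3)*(k + 4))
(s_(k+1) − s_k) − t_k = -(3*k**3 + 11*k**2 + 6*k + 10)*factorial(k)/((k + 3)*(k + 4))

Invalid: residual -(3*k**3 + 11*k**2 + 6*k + 10)*factorial(k)/((k + 3)*(k + 4)) ≠ 0.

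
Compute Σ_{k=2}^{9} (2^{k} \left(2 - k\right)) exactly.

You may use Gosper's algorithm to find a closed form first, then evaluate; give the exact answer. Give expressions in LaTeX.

Σ = -6152

t_(k+1)/t_k = 2*(k - 1)/(k - 2).
Normal form (A,B,C) = (2, 1, k - 2).
Set up (2)·f(k+1) − (1)·f(k) − (k - 2) = 0.
d = 1 from the (0,0,1) case.
Coefficient equations give f(k) = k - 4.
Then R = B(k−1)f/C = (k - 4)/(k - 2), so s_k = R(k)·t_k = 2**k*(4 - k).
Check: Δs_k = 2**k*(2 - k). ✓
Sum = s_(10) − s_(2); s_(10) = -6144, s_(2) = 8 ⇒ -6152.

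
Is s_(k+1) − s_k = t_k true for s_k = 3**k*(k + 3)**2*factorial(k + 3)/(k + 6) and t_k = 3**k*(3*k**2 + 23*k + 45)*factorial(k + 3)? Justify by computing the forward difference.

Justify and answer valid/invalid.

Invalid: residual -3**(k + 1)*(3*k**3 + 41*k**2 + 182*k + 267)*factorial(k + 3)/((k + 6)*(k + 7)) ≠ 0.

s_(k+1) = 3**(k + 1)*(k + 4)**2*factorial(k + 4)/(k + 7)
s_(k+1) − s_k = 3**k*(3*k**4 + 53*k**3 + 347*k**2 + 1005*k + 1089)*factorial(k + 3)/((k + 6)*(k + 7))
(s_(k+1) − s_k) − t_k = -3**(k + 1)*(3*k**3 + 41*k**2 + 182*k + 267)*factorial(k + 3)/((k + 6)*(k + 7))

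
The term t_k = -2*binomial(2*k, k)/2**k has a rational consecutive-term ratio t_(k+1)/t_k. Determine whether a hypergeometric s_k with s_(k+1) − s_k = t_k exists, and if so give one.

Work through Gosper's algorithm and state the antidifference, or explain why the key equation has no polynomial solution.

Compute t_(k+1)/t_k: get (2*k + 1)/(k + 1).
A = 2*k + 1, B = k + 1, C = 1.
Key eq: (2*k + 1)·f(k+1) = (k)·f(k) + (1).
deg f ≤ -1 (via 1,1,0).
d = -1 < 0 ⇒ no nonzero polynomial f; not summable.

none (Gosper's algorithm certifies no s_k)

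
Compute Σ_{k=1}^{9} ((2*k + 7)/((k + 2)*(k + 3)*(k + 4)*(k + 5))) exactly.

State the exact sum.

Σ = 17/280

Compute t_(k+1)/t_k: get (k + 2)*(2*k + 9)/((k + 6)*(2*k + 7)).
Normal form (A,B,C) = (k + 2, k + 6, k + 7/2).
Solve (k + 2)·f(k+1) − (k + 5)·f(k) = k + 7/2.
Degrees (1,1,1) ⇒ d ≤ 3.
A polynomial solution: f(k) = k*(k + 3)*(k + 6)/16.
Then R = B(k−1)f/C = k*(k + 3)*(k + 5)*(k + 6)/(8*(2*k + 7)), so s_k = R(k)·t_k = k*(k + 6)/(8*(k**2 + 6*k + 8)).
s_(k+1) − s_k = (2*k + 7)/(k**4 + 14*k**3 + 71*k**2 + 154*k + 120) = t_k.
Sum = s_(10) − s_(1); s_(10) = 5/42, s_(1) = 7/120 ⇒ 17/280.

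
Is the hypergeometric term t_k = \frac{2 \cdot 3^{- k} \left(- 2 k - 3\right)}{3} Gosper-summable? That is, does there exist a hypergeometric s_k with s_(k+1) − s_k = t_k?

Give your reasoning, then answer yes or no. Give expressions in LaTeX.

Ratio r(k) = (2*k + 5)/(3*(2*k + 3)).
Normal form (A,B,C) = (1/3, 1, k + 3/2).
Key eq: (1/3)·f(k+1) = (1)·f(k) + (k + 3/2).
d = 1 from the (0,0,1) case.
A polynomial solution: f(k) = -3*(k + 2)/2.
Then R = B(k−1)f/C = -3*(k + 2)/(2*k + 3), so s_k = R(k)·t_k = 2*(k + 2)/3**k.
Verify: 2*(-2*k - 3)/(3*3**k) matches t_k.

Yes. s_k = 2 \cdot 3^{- k} \left(k + 2\right).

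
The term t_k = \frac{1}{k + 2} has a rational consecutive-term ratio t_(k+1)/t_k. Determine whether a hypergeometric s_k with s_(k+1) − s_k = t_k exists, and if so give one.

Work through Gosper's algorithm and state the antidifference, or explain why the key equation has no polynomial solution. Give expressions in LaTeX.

Compute t_(k+1)/t_k: get (k + 2)/(k + 3).
Take A(k)=k + 2, B(k)=k + 3, C(k)=1.
Set up (k + 2)·f(k+1) − (k + 2)·f(k) − (1) = 0.
d = 0 from the (1,1,0) case.
Write f(k) = c0. Then LHS − RHS = -1, requiring -1 = 0: contradictory. No certificate.

not Gosper-summable; s_k does not exist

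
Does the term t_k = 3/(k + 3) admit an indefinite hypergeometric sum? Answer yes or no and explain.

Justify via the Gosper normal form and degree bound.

Step 1: r(k) = (k + 3)/(k + 4).
Normal form (A,B,C) = (k + 3, k + 4, 1).
Key eq: (k + 3)·f(k+1) = (k + 3)·f(k) + (1).
Bound: deg f ≤ 0.
Write f(k) = c0. Then LHS − RHS = -1, requiring -1 = 0: contradictory. No certificate.

No. Not Gosper-summable.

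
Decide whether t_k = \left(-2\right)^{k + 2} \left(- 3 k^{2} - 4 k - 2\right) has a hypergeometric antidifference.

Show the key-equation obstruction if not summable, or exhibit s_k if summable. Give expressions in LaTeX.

t_(k+1)/t_k = 2*(-3*k**2 - 10*k - 9)/(3*k**2 + 4*k + 2).
Normal form (A,B,C) = (-2, 1, k**2 + 4*k/3 + 2/3).
Need (-2)·f(k+1) − (1)·f(k) = k**2 + 4*k/3 + 2/3.
From deg A=0, deg B=0, deg C=2: d=2.
Solve for f: f(k) = -k**2/3 (degree 2 ≤ 2).
Get s_k = R·t_k = (-2)**(k + 2)*k**2 with R(k) = B(k−1)f(k)/C(k) = -k**2/(3*k**2 + 4*k + 2).
Δs = (-2)**(k + 2)*(-k**2 - 2*(k + 1)**2), as required.

Yes. s_k = \left(-2\right)^{k + 2} k^{2}.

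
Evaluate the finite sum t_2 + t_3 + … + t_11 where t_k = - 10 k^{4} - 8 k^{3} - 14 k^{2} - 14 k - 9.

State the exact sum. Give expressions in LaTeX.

r(k) = (10*k**4 + 48*k**3 + 98*k**2 + 106*k + 55)/(10*k**4 + 8*k**3 + 14*k**2 + 14*k + 9) after simplifying.
So A=1 and B=1, with C=k**4 + 4*k**3/5 + 7*k**2/5 + 7*k/5 + 9/10.
f must satisfy (1)·f(k+1) − (1)·f(k) = k**4 + 4*k**3/5 + 7*k**2/5 + 7*k/5 + 9/10.
Bound: deg f ≤ 5.
Solving with deg f ≤ 5: f(k) = k*(2*k**4 - 3*k**3 + 4*k**2 + 2*k + 4)/10.
Get s_k = R·t_k = k*(-2*k**4 + 3*k**3 - 4*k**2 - 2*k - 4) with R(k) = B(k−1)f(k)/C(k) = k*(2*k**4 - 3*k**3 + 4*k**2 + 2*k + 4)/(10*k**4 + 8*k**3 + 14*k**2 + 14*k + 9).
Check: Δs_k = -10*k**4 - 8*k**3 - 14*k**2 - 14*k - 9. ✓
Sum = s_(12) − s_(2); s_(12) = -442704, s_(2) = -64 ⇒ -442640.

Σ = -442640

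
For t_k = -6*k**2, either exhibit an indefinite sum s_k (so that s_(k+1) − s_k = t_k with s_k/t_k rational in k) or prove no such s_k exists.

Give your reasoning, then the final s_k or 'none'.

s_k = k*(-2*k**2 + 3*k - 1)

The ratio is (k + 1)**2/k**2.
Factor: A=1; B=1; C=k**2.
Solve (1)·f(k+1) − (1)·f(k) = k**2.
Degrees (0,0,2) ⇒ d ≤ 3.
A polynomial solution: f(k) = k*(k - 1)*(2*k - 1)/6.
Get s_k = R·t_k = k*(-2*k**2 + 3*k - 1) with R(k) = B(k−1)f(k)/C(k) = (k - 1)*(2*k - 1)/(6*k).
Verify: -6*k**2 matches t_k.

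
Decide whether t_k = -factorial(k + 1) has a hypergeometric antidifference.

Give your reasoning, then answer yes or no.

Compute t_(k+1)/t_k: get k + 2.
Gosper form: A/B · C(k+1)/C(k) with A=k + 2, B=1, C=1.
Key eq: (k + 2)·f(k+1) = (1)·f(k) + (1).
d = -1 from the (1,0,0) case.
deg f ≤ -1 is impossible — no certificate.

No; the degree bound rules out any f.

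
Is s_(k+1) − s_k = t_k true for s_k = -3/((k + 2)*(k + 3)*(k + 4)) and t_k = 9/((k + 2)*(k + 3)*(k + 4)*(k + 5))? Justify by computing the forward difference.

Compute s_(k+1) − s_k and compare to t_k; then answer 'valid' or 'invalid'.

s_(k+1) = -3/((k + 3)*(k + 4)*(k + 5))
s_(k+1) − s_k = 9/((k + 2)*(k + 3)*(k + 4)*(k + 5))
(s_(k+1) − s_k) − t_k = 0

Valid: the claim telescopes to t_k.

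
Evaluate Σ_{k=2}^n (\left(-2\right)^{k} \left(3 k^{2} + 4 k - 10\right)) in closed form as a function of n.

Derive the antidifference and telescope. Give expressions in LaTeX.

r(k) = 2*(-3*k**2 - 10*k + 3)/(3*k**2 + 4*k - 10) after simplifying.
Take A(k)=-2, B(k)=1, C(k)=k**2 + 4*k/3 - 10/3.
f must satisfy (-2)·f(k+1) − (1)·f(k) = k**2 + 4*k/3 - 10/3.
d = 2 from the (0,0,2) case.
A polynomial solution: f(k) = -(k - 2)*(k + 2)/3.
Get s_k = R·t_k = (-2)**k*(4 - k**2) with R(k) = B(k−1)f(k)/C(k) = -(k - 2)*(k + 2)/(3*k**2 + 4*k - 10).
Δs = (-2)**k*(3*k**2 + 4*k - 10), as required.
s_(n+1) = (-2)**(n + 1)*(-n**2 - 2*n + 3) and s_(2) = 0, so S(n) = (-2)**(n + 1)*(-n**2 - 2*n + 3).

S(n) = \left(-2\right)^{n + 1} \left(- n^{2} - 2 n + 3\right)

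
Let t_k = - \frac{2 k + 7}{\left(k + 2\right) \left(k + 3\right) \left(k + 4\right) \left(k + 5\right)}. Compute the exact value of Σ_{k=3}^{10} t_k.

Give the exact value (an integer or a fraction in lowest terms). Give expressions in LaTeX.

Σ = -32/1365

The ratio is (k + 2)*(2*k + 9)/((k + 6)*(2*k + 7)).
Gosper form: A/B · C(k+1)/C(k) with A=k + 2, B=k + 6, C=k + 7/2.
Need (k + 2)·f(k+1) − (k + 5)·f(k) = k + 7/2.
Degrees (1,1,1) ⇒ d ≤ 3.
Match coefficients ⇒ f(k) = k*(k + 3)*(k + 6)/16.
R(k) = B(k−1)·f(k)/C(k) = k*(k + 3)*(k + 5)*(k + 6)/(8*(2*k + 7)); s_k = R·t_k = k*(-k - 6)/(8*(k**2 + 6*k + 8)).
Δs = (-2*k - 7)/(k**4 + 14*k**3 + 71*k**2 + 154*k + 120), as required.
Evaluate s at k=11 and k=3: -187/1560 and -27/280; difference -32/1365.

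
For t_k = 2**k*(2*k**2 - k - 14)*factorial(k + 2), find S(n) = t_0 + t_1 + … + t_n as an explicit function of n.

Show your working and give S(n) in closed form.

S(n) = 2*2**n*n*factorial(n + 3) - 6*2**n*factorial(n + 3) + 8

Ratio r(k) = 2*(k + 3)*(k - 2*(k + 1)**2 + 15)/(-2*k**2 + k + 14).
Factor: A=2*k + 6; B=1; C=k**2 - k/2 - 7.
Key eq: (2*k + 6)·f(k+1) = (1)·f(k) + (k**2 - k/2 - 7).
Degrees (1,0,2) ⇒ d ≤ 1.
Coefficient equations give f(k) = (k - 4)/2.
Get s_k = R·t_k = 2**k*(k - 4)*factorial(k + 2) with R(k) = B(k−1)f(k)/C(k) = (k - 4)/(2*k**2 - k - 14).
s_(k+1) − s_k = 2**k*(2*k**2 - k - 14)*factorial(k + 2) = t_k.
Telescope: S(n) = s_(n+1) − s_(0) = 2**(n + 1)*(n - 3)*factorial(n + 3) − (-8) = 2*2**n*n*factorial(n + 3) - 6*2**n*factorial(n + 3) + 8.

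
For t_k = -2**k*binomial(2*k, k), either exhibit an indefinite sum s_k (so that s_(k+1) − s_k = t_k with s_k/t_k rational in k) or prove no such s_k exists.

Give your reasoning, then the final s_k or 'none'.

Step 1: r(k) = 4*(2*k + 1)/(k + 1).
Normal form (A,B,C) = (8*k + 4, k + 1, 1).
Key eq: (8*k + 4)·f(k+1) = (k)·f(k) + (1).
From deg A=1, deg B=1, deg C=0: d=-1.
d = -1 < 0 ⇒ no nonzero polynomial f; not summable.

none (Gosper's algorithm certifies no s_k)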